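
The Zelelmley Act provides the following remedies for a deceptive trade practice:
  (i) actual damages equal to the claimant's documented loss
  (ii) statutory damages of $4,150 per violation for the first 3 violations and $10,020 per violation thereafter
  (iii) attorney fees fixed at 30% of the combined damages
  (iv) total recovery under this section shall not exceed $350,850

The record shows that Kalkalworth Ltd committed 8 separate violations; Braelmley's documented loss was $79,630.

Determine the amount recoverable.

First 3 violations: 3 × $4,150 = $12,450
Remaining violations: (8 − 3) × $10,020 = $50,100
Statutory damages: $12,450 + $50,100 = $62,550
Combined damages: $79,630 + $62,550 = $142,180
Attorney fees: 30% of $142,180 = $42,654
Total before cap: $142,180 + $42,654 = $184,834
Cap at $350,850: $184,834 is within the cap, no reduction.

$184,834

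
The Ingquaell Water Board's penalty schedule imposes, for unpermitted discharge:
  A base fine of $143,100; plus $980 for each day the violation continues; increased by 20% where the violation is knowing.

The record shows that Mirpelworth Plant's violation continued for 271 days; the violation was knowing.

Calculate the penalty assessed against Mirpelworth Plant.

$490,416

Per-day component: 271 × $980 = $265,580
Base plus per-day: $143,100 + $265,580 = $408,680
Enhancement: 20% of $408,680 = $81,736
Enhanced fine: $408,680 + $81,736 = $490,416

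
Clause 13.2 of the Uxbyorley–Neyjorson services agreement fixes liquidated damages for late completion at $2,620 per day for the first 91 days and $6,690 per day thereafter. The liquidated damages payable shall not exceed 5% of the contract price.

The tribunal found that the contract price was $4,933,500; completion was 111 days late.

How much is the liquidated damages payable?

First 91 days: 91 × $2,620 = $238,420
Remaining days: (111 − 91) × $6,690 = $133,800
Accrued per-day damages: $238,420 + $133,800 = $372,220
Cap: 5% of $4,933,500 = $246,675
Cap at $246,675: $372,220 exceeds the cap → $246,675

$246,675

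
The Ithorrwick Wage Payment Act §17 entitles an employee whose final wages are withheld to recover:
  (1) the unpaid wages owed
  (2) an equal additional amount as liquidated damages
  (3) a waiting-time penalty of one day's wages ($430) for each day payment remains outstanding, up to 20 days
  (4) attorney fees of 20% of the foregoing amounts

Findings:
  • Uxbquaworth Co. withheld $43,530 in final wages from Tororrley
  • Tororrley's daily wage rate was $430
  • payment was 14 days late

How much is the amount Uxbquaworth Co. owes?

Total award: $111,696

Liquidated damages (equal amount): $43,530
Penalty days: min(14, 20) = 14
Waiting-time penalty: 14 × $430 = $6,020
Subtotal: $43,530 + $43,530 + $6,020 = $93,080
Attorney fees: 20% of $93,080 = $18,616
Total award: $93,080 + $18,616 = $111,696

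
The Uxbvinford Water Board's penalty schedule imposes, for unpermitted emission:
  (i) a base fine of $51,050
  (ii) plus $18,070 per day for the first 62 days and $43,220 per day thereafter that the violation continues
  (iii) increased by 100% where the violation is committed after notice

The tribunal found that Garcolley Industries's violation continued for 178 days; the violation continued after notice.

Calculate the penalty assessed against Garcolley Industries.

Civil penalty: $12,369,820

First 62 days: 62 × $18,070 = $1,120,340
Remaining days: (178 − 62) × $43,220 = $5,013,520
Per-day component: $1,120,340 + $5,013,520 = $6,133,860
Base plus per-day: $51,050 + $6,133,860 = $6,184,910
Enhancement: 100% of $6,184,910 = $6,184,910
Enhanced fine: $6,184,910 + $6,184,910 = $12,369,820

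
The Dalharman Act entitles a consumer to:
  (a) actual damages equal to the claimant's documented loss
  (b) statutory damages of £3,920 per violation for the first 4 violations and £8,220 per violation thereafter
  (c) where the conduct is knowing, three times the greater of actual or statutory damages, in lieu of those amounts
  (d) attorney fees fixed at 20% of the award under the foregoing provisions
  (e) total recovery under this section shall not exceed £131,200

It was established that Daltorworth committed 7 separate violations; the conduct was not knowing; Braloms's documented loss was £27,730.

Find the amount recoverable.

First 4 violations: 4 × £3,920 = £15,680
Remaining violations: (7 − 4) × £8,220 = £24,660
Statutory damages: £15,680 + £24,660 = £40,340
Conduct not knowing: the in-lieu enhancement does not apply.
Actual plus statutory damages: £27,730 + £40,340 = £68,070
Attorney fees: 20% of £68,070 = £13,614
Total before cap: £68,070 + £13,614 = £81,684
Cap at £131,200: £81,684 is within the cap, no reduction.

£81,684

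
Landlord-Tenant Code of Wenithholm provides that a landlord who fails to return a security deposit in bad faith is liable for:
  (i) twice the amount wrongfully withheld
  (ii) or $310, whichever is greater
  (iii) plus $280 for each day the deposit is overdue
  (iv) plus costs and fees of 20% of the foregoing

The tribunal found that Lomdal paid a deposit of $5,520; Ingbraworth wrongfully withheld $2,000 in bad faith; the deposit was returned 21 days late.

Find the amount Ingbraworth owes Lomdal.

Doubled: 2 × $2,000 = $4,000
Minimum $310: $4,000 meets the minimum, no increase.
Late-return penalty: 21 × $280 = $5,880
Damages plus late penalty: $4,000 + $5,880 = $9,880
Costs and fees: 20% of $9,880 = $1,976
Total recovery: $9,880 + $1,976 = $11,856

$11,856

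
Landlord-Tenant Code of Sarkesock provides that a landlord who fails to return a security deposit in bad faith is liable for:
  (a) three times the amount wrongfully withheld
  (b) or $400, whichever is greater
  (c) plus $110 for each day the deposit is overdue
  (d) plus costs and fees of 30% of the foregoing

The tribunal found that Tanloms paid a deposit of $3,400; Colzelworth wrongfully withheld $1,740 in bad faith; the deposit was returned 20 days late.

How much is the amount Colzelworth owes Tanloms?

Trebled: 3 × $1,740 = $5,220
Minimum $400: $5,220 meets the minimum, no increase.
Late-return penalty: 20 × $110 = $2,200
Damages plus late penalty: $5,220 + $2,200 = $7,420
Costs and fees: 30% of $7,420 = $2,226
Total recovery: $7,420 + $2,226 = $9,646

$9,646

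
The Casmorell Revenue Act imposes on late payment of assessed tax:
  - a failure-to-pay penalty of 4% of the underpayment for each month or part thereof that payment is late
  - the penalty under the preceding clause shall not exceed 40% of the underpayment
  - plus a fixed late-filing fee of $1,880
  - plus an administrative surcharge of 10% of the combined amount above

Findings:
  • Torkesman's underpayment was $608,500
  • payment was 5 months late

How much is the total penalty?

$135,938

Accrued rate: 4% × 5 = 20%, capped at 40% → 20%
Failure-to-pay penalty: 20% of $608,500 = $121,700
Penalty before surcharge: $121,700 + $1,880 = $123,580
Administrative surcharge: 10% of $123,580 = $12,358
Total penalty: $123,580 + $12,358 = $135,938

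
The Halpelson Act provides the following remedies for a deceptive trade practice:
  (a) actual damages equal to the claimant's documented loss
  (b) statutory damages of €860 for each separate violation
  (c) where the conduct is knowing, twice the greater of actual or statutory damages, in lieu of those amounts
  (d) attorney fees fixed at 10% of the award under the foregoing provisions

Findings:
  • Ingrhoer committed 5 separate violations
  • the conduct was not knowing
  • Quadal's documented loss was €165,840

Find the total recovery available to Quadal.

€187,154

Statutory damages: 5 × €860 = €4,300
Conduct not knowing: the in-lieu enhancement does not apply.
Actual plus statutory damages: €165,840 + €4,300 = €170,140
Attorney fees: 10% of €170,140 = €17,014
Total recovery: €170,140 + €17,014 = €187,154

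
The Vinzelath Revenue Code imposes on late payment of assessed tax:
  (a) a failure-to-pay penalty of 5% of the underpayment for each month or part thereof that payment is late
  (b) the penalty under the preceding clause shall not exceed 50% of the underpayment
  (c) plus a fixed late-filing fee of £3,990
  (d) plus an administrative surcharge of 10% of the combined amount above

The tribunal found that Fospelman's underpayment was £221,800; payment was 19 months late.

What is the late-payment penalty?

£126,379

Accrued rate: 5% × 19 = 95%, capped at 50% → 50%
Failure-to-pay penalty: 50% of £221,800 = £110,900
Penalty before surcharge: £110,900 + £3,990 = £114,890
Administrative surcharge: 10% of £114,890 = £11,489
Total penalty: £114,890 + £11,489 = £126,379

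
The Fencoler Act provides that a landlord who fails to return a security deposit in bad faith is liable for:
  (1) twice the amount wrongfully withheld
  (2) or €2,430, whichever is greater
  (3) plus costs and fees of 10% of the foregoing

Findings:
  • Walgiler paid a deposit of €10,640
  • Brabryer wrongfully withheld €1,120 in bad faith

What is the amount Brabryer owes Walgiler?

Doubled: 2 × €1,120 = €2,240
Minimum €2,430: €2,240 is below the minimum → €2,430
Costs and fees: 10% of €2,430 = €243
Total recovery: €2,430 + €243 = €2,673

€2,673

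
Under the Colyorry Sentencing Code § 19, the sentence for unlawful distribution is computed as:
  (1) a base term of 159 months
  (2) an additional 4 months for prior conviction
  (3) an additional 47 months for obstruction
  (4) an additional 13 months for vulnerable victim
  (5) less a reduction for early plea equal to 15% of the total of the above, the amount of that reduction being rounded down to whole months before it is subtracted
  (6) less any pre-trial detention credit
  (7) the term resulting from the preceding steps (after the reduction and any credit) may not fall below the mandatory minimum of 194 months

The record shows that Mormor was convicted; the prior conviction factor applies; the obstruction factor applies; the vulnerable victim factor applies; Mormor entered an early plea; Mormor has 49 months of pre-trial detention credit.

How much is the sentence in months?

Prior conviction enhancement: +4 months
Obstruction enhancement: +47 months
Vulnerable victim enhancement: +13 months
Adjusted term: 159 months + 4 months + 47 months + 13 months = 223 months
Early plea reduction: 15% of 223 months = 33 months (rounded down)
After reduction: 223 − 33 = 190 months
Less pre-trial detention credit: 190 months − 49 months = 141 months
Minimum 194 months: 141 months is below the minimum → 194 months

194 months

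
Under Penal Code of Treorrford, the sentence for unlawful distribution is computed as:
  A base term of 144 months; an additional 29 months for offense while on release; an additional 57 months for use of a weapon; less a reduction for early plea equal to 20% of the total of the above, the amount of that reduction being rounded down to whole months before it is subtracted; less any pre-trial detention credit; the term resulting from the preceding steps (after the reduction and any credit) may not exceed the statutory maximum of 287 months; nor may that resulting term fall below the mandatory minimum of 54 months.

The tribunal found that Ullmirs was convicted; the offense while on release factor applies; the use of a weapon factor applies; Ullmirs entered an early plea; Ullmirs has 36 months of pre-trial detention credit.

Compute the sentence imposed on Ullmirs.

Offense while on release enhancement: +29 months
Use of a weapon enhancement: +57 months
Adjusted term: 144 months + 29 months + 57 months = 230 months
Early plea reduction: 20% of 230 months = 46 months (rounded down)
After reduction: 230 − 46 = 184 months
Less pre-trial detention credit: 184 months − 36 months = 148 months
Cap at 287 months: 148 months is within the cap, no reduction.
Minimum 54 months: 148 months meets the minimum, no increase.

148 months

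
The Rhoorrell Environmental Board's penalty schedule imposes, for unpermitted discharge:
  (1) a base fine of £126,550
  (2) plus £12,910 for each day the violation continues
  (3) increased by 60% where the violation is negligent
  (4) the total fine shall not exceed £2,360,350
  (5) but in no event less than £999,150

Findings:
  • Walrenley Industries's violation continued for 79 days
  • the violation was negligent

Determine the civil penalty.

£1,834,304

Per-day component: 79 × £12,910 = £1,019,890
Base plus per-day: £126,550 + £1,019,890 = £1,146,440
Enhancement: 60% of £1,146,440 = £687,864
Enhanced fine: £1,146,440 + £687,864 = £1,834,304
Cap at £2,360,350: £1,834,304 is within the cap, no reduction.
Minimum £999,150: £1,834,304 meets the minimum, no increase.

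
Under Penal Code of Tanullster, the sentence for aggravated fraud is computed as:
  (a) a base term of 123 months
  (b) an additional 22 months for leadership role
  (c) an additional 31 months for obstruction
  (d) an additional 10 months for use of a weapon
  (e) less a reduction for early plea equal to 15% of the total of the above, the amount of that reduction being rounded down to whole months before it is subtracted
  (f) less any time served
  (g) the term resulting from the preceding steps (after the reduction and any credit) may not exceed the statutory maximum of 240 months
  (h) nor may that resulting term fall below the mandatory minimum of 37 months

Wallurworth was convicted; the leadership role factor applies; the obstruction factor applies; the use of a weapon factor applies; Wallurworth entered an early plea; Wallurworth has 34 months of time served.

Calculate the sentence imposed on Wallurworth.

Leadership role enhancement: +22 months
Obstruction enhancement: +31 months
Use of a weapon enhancement: +10 months
Adjusted term: 123 months + 22 months + 31 months + 10 months = 186 months
Early plea reduction: 15% of 186 months = 27 months (rounded down)
After reduction: 186 − 27 = 159 months
Less time served: 159 months − 34 months = 125 months
Cap at 240 months: 125 months is within the cap, no reduction.
Minimum 37 months: 125 months meets the minimum, no increase.

125 months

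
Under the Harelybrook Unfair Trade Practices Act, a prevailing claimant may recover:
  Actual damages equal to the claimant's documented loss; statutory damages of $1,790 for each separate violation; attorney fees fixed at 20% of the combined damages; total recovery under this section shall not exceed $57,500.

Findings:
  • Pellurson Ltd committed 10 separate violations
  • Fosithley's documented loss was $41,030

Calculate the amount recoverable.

$57,500

Statutory damages: 10 × $1,790 = $17,900
Combined damages: $41,030 + $17,900 = $58,930
Attorney fees: 20% of $58,930 = $11,786
Total before cap: $58,930 + $11,786 = $70,716
Cap at $57,500: $70,716 exceeds the cap → $57,500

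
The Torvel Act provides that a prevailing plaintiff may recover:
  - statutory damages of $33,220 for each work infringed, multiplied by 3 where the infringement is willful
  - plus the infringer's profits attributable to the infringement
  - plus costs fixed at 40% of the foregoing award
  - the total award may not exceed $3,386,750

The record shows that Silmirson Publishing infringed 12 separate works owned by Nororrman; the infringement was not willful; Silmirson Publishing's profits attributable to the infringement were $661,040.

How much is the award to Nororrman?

$1,483,552

Statutory damages: 12 × $33,220 = $398,640
Infringement not willful: no ×3 enhancement.
Combined award: $398,640 + $661,040 = $1,059,680
Costs: 40% of $1,059,680 = $423,872
Award plus costs: $1,059,680 + $423,872 = $1,483,552
Cap at $3,386,750: $1,483,552 is within the cap, no reduction.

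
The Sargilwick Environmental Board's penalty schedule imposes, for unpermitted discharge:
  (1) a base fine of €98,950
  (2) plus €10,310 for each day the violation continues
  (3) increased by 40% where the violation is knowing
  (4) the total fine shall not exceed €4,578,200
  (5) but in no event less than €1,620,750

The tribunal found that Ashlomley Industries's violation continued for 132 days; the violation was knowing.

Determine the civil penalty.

€2,043,818

Per-day component: 132 × €10,310 = €1,360,920
Base plus per-day: €98,950 + €1,360,920 = €1,459,870
Enhancement: 40% of €1,459,870 = €583,948
Enhanced fine: €1,459,870 + €583,948 = €2,043,818
Cap at €4,578,200: €2,043,818 is within the cap, no reduction.
Minimum €1,620,750: €2,043,818 meets the minimum, no increase.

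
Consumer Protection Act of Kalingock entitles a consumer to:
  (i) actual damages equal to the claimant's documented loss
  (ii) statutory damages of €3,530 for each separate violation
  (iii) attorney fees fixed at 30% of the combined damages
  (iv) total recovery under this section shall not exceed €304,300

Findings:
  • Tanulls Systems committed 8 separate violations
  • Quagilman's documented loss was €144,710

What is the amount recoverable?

€224,835

Statutory damages: 8 × €3,530 = €28,240
Combined damages: €144,710 + €28,240 = €172,950
Attorney fees: 30% of €172,950 = €51,885
Total before cap: €172,950 + €51,885 = €224,835
Cap at €304,300: €224,835 is within the cap, no reduction.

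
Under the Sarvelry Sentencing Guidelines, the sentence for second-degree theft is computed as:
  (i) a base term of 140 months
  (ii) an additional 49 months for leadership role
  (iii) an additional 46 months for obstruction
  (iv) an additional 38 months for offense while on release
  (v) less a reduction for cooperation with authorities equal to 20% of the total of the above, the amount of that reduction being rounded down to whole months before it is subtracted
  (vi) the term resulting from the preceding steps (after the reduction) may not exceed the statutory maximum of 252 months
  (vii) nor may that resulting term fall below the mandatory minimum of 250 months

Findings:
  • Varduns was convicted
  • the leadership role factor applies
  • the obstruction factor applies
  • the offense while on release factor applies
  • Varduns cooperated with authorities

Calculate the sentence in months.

Leadership role enhancement: +49 months
Obstruction enhancement: +46 months
Offense while on release enhancement: +38 months
Adjusted term: 140 months + 49 months + 46 months + 38 months = 273 months
Cooperation with authorities reduction: 20% of 273 months = 54 months (rounded down)
After reduction: 273 − 54 = 219 months
Cap at 252 months: 219 months is within the cap, no reduction.
Minimum 250 months: 219 months is below the minimum → 250 months

250 months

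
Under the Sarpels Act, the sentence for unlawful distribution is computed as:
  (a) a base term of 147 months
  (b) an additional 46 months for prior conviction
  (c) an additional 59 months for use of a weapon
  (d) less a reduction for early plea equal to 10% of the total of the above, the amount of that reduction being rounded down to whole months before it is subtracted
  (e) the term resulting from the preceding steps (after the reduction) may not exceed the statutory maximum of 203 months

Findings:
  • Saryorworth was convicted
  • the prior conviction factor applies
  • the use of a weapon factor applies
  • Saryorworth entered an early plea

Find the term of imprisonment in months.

203 months

Prior conviction enhancement: +46 months
Use of a weapon enhancement: +59 months
Adjusted term: 147 months + 46 months + 59 months = 252 months
Early plea reduction: 10% of 252 months = 25 months (rounded down)
After reduction: 252 − 25 = 227 months
Cap at 203 months: 227 months exceeds the cap → 203 months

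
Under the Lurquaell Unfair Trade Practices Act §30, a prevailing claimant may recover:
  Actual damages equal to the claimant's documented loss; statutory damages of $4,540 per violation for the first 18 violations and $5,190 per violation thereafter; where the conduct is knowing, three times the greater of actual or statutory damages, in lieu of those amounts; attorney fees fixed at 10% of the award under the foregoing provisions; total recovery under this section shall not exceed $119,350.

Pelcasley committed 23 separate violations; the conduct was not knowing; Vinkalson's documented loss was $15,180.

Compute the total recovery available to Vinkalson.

$119,350

First 18 violations: 18 × $4,540 = $81,720
Remaining violations: (23 − 18) × $5,190 = $25,950
Statutory damages: $81,720 + $25,950 = $107,670
Conduct not knowing: the in-lieu enhancement does not apply.
Actual plus statutory damages: $15,180 + $107,670 = $122,850
Attorney fees: 10% of $122,850 = $12,285
Total before cap: $122,850 + $12,285 = $135,135
Cap at $119,350: $135,135 exceeds the cap → $119,350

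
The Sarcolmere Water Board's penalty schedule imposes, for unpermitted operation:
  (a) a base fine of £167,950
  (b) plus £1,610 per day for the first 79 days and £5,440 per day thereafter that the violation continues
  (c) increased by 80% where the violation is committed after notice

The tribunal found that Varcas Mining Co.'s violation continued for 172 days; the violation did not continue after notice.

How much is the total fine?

Civil penalty: £801,060

First 79 days: 79 × £1,610 = £127,190
Remaining days: (172 − 79) × £5,440 = £505,920
Per-day component: £127,190 + £505,920 = £633,110
Base plus per-day: £167,950 + £633,110 = £801,060
The violation did not continue after notice: no 80% increase.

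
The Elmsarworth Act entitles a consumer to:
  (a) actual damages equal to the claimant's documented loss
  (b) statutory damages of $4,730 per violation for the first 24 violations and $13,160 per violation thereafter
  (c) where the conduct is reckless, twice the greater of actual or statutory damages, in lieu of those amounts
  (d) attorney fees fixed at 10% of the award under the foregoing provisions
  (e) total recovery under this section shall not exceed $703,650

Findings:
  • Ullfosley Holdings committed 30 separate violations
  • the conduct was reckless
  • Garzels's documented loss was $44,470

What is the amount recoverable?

$423,456

First 24 violations: 24 × $4,730 = $113,520
Remaining violations: (30 − 24) × $13,160 = $78,960
Statutory damages: $113,520 + $78,960 = $192,480
Greater of actual damages ($44,470) or statutory damages ($192,480): $192,480
Doubled: 2 × $192,480 = $384,960
Attorney fees: 10% of $384,960 = $38,496
Total before cap: $384,960 + $38,496 = $423,456
Cap at $703,650: $423,456 is within the cap, no reduction.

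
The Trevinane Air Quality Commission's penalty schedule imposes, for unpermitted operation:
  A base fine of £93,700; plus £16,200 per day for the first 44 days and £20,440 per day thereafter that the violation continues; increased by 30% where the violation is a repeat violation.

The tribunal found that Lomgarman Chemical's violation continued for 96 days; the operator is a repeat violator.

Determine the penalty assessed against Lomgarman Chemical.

Civil penalty: £2,430,194

First 44 days: 44 × £16,200 = £712,800
Remaining days: (96 − 44) × £20,440 = £1,062,880
Per-day component: £712,800 + £1,062,880 = £1,775,680
Base plus per-day: £93,700 + £1,775,680 = £1,869,380
Enhancement: 30% of £1,869,380 = £560,814
Enhanced fine: £1,869,380 + £560,814 = £2,430,194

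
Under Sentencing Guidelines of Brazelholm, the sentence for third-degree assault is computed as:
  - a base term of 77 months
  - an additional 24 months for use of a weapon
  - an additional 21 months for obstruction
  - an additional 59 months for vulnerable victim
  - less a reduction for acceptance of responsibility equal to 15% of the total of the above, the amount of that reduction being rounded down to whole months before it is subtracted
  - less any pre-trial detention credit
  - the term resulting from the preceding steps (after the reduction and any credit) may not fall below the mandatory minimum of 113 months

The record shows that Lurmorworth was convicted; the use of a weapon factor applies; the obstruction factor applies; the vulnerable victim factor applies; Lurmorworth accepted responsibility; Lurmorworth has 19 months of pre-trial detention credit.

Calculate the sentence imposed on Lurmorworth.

Use of a weapon enhancement: +24 months
Obstruction enhancement: +21 months
Vulnerable victim enhancement: +59 months
Adjusted term: 77 months + 24 months + 21 months + 59 months = 181 months
Acceptance of responsibility reduction: 15% of 181 months = 27 months (rounded down)
After reduction: 181 − 27 = 154 months
Less pre-trial detention credit: 154 months − 19 months = 135 months
Minimum 113 months: 135 months meets the minimum, no increase.

135 months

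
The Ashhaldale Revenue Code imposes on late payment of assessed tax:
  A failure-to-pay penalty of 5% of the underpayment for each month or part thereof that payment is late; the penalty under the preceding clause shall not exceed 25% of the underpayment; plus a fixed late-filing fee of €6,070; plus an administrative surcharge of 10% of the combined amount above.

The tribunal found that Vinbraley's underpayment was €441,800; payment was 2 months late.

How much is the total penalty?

Penalty: €55,275

Accrued rate: 5% × 2 = 10%, capped at 25% → 10%
Failure-to-pay penalty: 10% of €441,800 = €44,180
Penalty before surcharge: €44,180 + €6,070 = €50,250
Administrative surcharge: 10% of €50,250 = €5,025
Total penalty: €50,250 + €5,025 = €55,275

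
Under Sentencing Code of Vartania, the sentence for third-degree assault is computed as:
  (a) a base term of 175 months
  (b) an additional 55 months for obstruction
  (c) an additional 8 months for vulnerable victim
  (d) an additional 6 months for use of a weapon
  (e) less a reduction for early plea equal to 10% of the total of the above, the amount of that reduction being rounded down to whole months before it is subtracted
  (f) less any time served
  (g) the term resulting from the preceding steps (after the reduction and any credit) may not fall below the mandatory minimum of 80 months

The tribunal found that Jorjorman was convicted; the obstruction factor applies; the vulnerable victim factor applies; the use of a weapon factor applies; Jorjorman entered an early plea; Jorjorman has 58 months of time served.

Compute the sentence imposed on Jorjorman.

162 months

Obstruction enhancement: +55 months
Vulnerable victim enhancement: +8 months
Use of a weapon enhancement: +6 months
Adjusted term: 175 months + 55 months + 8 months + 6 months = 244 months
Early plea reduction: 10% of 244 months = 24 months (rounded down)
After reduction: 244 − 24 = 220 months
Less time served: 220 months − 58 months = 162 months
Minimum 80 months: 162 months meets the minimum, no increase.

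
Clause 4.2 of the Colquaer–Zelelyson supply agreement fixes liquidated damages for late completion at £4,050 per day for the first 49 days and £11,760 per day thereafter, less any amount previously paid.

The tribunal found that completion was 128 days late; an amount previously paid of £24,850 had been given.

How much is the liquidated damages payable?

£1,102,640

First 49 days: 49 × £4,050 = £198,450
Remaining days: (128 − 49) × £11,760 = £929,040
Accrued per-day damages: £198,450 + £929,040 = £1,127,490
Less amount previously paid: £1,127,490 − £24,850 = £1,102,640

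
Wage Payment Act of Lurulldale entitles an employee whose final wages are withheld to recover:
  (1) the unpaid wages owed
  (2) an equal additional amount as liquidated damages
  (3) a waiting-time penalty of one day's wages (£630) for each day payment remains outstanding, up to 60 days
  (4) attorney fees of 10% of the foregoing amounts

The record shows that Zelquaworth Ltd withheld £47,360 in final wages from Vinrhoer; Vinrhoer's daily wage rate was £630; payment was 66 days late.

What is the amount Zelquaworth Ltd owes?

Liquidated damages (equal amount): £47,360
Penalty days: min(66, 60) = 60
Waiting-time penalty: 60 × £630 = £37,800
Subtotal: £47,360 + £47,360 + £37,800 = £132,520
Attorney fees: 10% of £132,520 = £13,252
Total award: £132,520 + £13,252 = £145,772

£145,772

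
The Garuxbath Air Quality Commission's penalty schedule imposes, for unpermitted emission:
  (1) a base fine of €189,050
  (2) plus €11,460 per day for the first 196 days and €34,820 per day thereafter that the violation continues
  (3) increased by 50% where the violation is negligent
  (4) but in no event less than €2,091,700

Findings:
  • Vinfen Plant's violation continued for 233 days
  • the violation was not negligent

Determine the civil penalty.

First 196 days: 196 × €11,460 = €2,246,160
Remaining days: (233 − 196) × €34,820 = €1,288,340
Per-day component: €2,246,160 + €1,288,340 = €3,534,500
Base plus per-day: €189,050 + €3,534,500 = €3,723,550
The violation was not negligent: no 50% increase.
Minimum €2,091,700: €3,723,550 meets the minimum, no increase.

Civil penalty: €3,723,550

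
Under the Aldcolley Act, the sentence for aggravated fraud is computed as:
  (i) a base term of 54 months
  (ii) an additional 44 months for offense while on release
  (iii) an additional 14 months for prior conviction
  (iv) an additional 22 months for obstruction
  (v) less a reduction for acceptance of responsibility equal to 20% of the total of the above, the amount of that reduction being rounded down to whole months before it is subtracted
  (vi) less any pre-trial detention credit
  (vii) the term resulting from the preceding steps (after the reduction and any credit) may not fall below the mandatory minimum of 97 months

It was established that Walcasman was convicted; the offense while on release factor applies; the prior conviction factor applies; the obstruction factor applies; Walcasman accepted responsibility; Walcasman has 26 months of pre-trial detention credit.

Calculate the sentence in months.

Offense while on release enhancement: +44 months
Prior conviction enhancement: +14 months
Obstruction enhancement: +22 months
Adjusted term: 54 months + 44 months + 14 months + 22 months = 134 months
Acceptance of responsibility reduction: 20% of 134 months = 26 months (rounded down)
After reduction: 134 − 26 = 108 months
Less pre-trial detention credit: 108 months − 26 months = 82 months
Minimum 97 months: 82 months is below the minimum → 97 months

Sentence: 97 months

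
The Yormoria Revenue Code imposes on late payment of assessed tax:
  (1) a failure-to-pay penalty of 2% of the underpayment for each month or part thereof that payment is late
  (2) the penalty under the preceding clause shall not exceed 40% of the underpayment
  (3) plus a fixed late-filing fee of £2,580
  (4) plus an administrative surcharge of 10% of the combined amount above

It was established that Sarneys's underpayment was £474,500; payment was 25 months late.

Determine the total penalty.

Accrued rate: 2% × 25 = 50%, capped at 40% → 40%
Failure-to-pay penalty: 40% of £474,500 = £189,800
Penalty before surcharge: £189,800 + £2,580 = £192,380
Administrative surcharge: 10% of £192,380 = £19,238
Total penalty: £192,380 + £19,238 = £211,618

£211,618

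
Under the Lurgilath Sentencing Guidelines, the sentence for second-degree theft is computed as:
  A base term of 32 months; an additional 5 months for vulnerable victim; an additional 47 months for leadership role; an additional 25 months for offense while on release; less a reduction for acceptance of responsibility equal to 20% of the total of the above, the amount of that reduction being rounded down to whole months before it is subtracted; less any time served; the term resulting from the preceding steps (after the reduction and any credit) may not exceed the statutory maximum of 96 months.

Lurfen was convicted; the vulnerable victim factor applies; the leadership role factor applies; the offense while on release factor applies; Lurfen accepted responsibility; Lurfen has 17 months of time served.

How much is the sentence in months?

Vulnerable victim enhancement: +5 months
Leadership role enhancement: +47 months
Offense while on release enhancement: +25 months
Adjusted term: 32 months + 5 months + 47 months + 25 months = 109 months
Acceptance of responsibility reduction: 20% of 109 months = 21 months (rounded down)
After reduction: 109 − 21 = 88 months
Less time served: 88 months − 17 months = 71 months
Cap at 96 months: 71 months is within the cap, no reduction.

71 months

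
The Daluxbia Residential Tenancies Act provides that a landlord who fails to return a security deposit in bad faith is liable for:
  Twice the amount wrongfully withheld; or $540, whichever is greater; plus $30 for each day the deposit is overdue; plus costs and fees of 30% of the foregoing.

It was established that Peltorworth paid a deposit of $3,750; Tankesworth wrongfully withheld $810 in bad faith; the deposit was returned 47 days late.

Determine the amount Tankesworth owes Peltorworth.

Doubled: 2 × $810 = $1,620
Minimum $540: $1,620 meets the minimum, no increase.
Late-return penalty: 47 × $30 = $1,410
Damages plus late penalty: $1,620 + $1,410 = $3,030
Costs and fees: 30% of $3,030 = $909
Total recovery: $3,030 + $909 = $3,939

$3,939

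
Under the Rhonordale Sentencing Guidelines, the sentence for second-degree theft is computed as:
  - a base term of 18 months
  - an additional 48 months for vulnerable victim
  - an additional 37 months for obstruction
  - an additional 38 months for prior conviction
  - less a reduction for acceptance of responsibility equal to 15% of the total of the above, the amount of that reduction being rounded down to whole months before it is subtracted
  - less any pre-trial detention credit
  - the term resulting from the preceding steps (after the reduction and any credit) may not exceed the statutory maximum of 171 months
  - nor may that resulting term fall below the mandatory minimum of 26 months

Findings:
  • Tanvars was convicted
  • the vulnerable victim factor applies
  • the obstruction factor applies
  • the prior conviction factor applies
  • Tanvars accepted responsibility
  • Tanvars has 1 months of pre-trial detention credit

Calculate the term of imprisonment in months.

Vulnerable victim enhancement: +48 months
Obstruction enhancement: +37 months
Prior conviction enhancement: +38 months
Adjusted term: 18 months + 48 months + 37 months + 38 months = 141 months
Acceptance of responsibility reduction: 15% of 141 months = 21 months (rounded down)
After reduction: 141 − 21 = 120 months
Less pre-trial detention credit: 120 months − 1 months = 119 months
Cap at 171 months: 119 months is within the cap, no reduction.
Minimum 26 months: 119 months meets the minimum, no increase.

119 months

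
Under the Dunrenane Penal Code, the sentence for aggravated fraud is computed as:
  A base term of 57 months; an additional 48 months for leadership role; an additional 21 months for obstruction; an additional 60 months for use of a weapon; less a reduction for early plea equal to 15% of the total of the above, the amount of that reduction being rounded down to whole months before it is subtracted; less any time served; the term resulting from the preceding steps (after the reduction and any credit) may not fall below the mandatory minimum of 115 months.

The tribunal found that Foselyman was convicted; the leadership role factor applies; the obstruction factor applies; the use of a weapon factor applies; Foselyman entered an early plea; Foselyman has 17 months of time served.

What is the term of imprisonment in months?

Leadership role enhancement: +48 months
Obstruction enhancement: +21 months
Use of a weapon enhancement: +60 months
Adjusted term: 57 months + 48 months + 21 months + 60 months = 186 months
Early plea reduction: 15% of 186 months = 27 months (rounded down)
After reduction: 186 − 27 = 159 months
Less time served: 159 months − 17 months = 142 months
Minimum 115 months: 142 months meets the minimum, no increase.

Sentence: 142 months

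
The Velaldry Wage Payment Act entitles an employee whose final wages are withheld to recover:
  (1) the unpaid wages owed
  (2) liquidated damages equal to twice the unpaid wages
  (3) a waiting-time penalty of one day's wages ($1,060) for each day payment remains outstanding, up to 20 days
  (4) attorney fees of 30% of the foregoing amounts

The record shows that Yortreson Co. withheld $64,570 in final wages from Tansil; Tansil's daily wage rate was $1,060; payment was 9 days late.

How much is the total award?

Doubled: 2 × $64,570 = $129,140
Penalty days: min(9, 20) = 9
Waiting-time penalty: 9 × $1,060 = $9,540
Subtotal: $64,570 + $129,140 + $9,540 = $203,250
Attorney fees: 30% of $203,250 = $60,975
Total award: $203,250 + $60,975 = $264,225

Total award: $264,225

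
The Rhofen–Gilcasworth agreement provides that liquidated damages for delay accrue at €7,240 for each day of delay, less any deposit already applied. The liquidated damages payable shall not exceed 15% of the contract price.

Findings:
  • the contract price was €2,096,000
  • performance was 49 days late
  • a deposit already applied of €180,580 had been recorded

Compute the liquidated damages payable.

Liquidated damages: €174,180

Per-day damages: 49 × €7,240 = €354,760
Less deposit already applied: €354,760 − €180,580 = €174,180
Cap: 15% of €2,096,000 = €314,400
Cap at €314,400: €174,180 is within the cap, no reduction.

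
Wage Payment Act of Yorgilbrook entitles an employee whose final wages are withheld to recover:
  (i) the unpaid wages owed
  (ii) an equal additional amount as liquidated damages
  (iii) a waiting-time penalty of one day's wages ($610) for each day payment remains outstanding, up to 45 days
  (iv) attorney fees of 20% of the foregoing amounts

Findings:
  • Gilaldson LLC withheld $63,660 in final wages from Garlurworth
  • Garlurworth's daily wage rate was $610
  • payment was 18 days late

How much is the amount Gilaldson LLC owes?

Liquidated damages (equal amount): $63,660
Penalty days: min(18, 45) = 18
Waiting-time penalty: 18 × $610 = $10,980
Subtotal: $63,660 + $63,660 + $10,980 = $138,300
Attorney fees: 20% of $138,300 = $27,660
Total award: $138,300 + $27,660 = $165,960

Total award: $165,960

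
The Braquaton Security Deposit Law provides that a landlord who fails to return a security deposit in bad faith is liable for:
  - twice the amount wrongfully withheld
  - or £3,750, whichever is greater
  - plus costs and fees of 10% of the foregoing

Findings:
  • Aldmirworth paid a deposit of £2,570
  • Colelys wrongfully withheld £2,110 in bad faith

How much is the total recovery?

Doubled: 2 × £2,110 = £4,220
Minimum £3,750: £4,220 meets the minimum, no increase.
Costs and fees: 10% of £4,220 = £422
Total recovery: £4,220 + £422 = £4,642

£4,642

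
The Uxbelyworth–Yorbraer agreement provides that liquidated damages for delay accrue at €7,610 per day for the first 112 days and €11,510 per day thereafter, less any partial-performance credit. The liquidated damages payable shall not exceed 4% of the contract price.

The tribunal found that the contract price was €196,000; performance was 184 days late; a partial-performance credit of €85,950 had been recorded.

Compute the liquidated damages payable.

€7,840

First 112 days: 112 × €7,610 = €852,320
Remaining days: (184 − 112) × €11,510 = €828,720
Accrued per-day damages: €852,320 + €828,720 = €1,681,040
Less partial-performance credit: €1,681,040 − €85,950 = €1,595,090
Cap: 4% of €196,000 = €7,840
Cap at €7,840: €1,595,090 exceeds the cap → €7,840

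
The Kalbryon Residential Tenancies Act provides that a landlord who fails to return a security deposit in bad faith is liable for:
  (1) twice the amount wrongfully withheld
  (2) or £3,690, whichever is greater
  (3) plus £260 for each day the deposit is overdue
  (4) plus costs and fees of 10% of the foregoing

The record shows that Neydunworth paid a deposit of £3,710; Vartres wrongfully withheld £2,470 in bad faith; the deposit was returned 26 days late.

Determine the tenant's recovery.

Doubled: 2 × £2,470 = £4,940
Minimum £3,690: £4,940 meets the minimum, no increase.
Late-return penalty: 26 × £260 = £6,760
Damages plus late penalty: £4,940 + £6,760 = £11,700
Costs and fees: 10% of £11,700 = £1,170
Total recovery: £11,700 + £1,170 = £12,870

£12,870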